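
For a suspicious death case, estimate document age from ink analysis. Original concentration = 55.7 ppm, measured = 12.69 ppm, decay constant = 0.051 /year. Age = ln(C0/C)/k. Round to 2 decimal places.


Document age estimation:
C0/C = 55.7 / 12.69 = 4.389283
ln(C0/C) = 1.479166
t = 1.479166 / 0.051 = 29.00 years

29.00


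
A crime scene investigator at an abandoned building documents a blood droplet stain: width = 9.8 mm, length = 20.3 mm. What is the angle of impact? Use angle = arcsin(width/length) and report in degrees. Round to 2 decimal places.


Blood spatter impact angle calculation:
width / length = 9.8 / 20.3 = 0.482759
angle = arcsin(0.482759)
angle = 28.87 degrees

28.87


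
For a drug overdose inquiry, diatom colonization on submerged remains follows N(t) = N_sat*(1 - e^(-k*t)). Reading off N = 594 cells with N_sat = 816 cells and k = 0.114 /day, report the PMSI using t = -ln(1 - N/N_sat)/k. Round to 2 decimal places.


PMSI from diatom colonization curve:
N / N_sat = 594 / 816 = 0.727941
1 - N/N_sat = 0.272059
ln(1 - N/N_sat) = -1.301736
t = -ln(1 - N/N_sat) / k = -(-1.301736) / 0.114 = 11.42 days

11.42


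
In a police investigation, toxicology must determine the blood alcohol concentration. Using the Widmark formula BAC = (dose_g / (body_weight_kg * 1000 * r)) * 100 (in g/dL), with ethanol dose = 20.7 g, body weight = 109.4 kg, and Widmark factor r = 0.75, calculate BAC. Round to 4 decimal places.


Applying the Widmark formula:
BAC = (dose_g / (body_wt * 1000 * r)) * 100
Denominator = 109.4 * 1000 * 0.75 = 82050
BAC = (20.7 / 82050) * 100
BAC = 0.0252 g/dL

0.0252


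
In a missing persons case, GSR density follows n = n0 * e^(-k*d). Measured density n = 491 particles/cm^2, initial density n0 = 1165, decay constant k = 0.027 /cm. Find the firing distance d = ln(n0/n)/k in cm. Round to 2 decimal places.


GSR distance calculation:
n0/n = 1165 / 491 = 2.372709
ln(n0/n) = 0.864032
d = 0.864032 / 0.027 = 32.00 cm

32.00


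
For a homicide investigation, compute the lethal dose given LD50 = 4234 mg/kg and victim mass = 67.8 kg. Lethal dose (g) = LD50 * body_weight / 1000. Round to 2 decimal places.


Lethal dose calculation:
Lethal dose = LD50 * body_weight / 1000
= 4234 * 67.8 / 1000
= 287065.2 / 1000
= 287.07 g

287.07


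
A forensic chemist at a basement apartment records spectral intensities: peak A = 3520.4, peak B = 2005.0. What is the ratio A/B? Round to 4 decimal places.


Spectral peak ratio:
Peak A = 3520.4 counts
Peak B = 2005.0 counts
Ratio = 3520.4 / 2005.0 = 1.7558

1.7558


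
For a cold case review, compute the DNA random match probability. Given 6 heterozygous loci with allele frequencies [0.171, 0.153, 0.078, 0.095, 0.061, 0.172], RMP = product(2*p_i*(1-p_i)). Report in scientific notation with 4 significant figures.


Computing RMP for 6 loci:
Locus 1: 2 * 0.171 * 0.829 = 0.283518
Locus 2: 2 * 0.153 * 0.847 = 0.259182
Locus 3: 2 * 0.078 * 0.922 = 0.143832
Locus 4: 2 * 0.095 * 0.905 = 0.17195
Locus 5: 2 * 0.061 * 0.939 = 0.114558
Locus 6: 2 * 0.172 * 0.828 = 0.284832
RMP = 5.930e-05

5.930e-05


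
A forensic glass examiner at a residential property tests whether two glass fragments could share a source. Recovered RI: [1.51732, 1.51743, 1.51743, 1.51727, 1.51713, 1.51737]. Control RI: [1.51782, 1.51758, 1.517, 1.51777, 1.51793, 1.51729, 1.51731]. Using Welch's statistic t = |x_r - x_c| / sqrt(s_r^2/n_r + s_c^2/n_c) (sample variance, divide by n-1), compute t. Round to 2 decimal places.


Welch's t-criterion for glass RI comparison:
Recovered mean = sum / n_r = 9.10395 / 6 = 1.517325
Control mean = sum / n_c = 10.6227 / 7 = 1.5175286
Recovered sample variance s_r^2 = 1.303e-08
Control sample variance s_c^2 = 1.15181e-07
Welch SE (unpooled) = sqrt(s_r^2/n_r + s_c^2/n_c) = sqrt(2.17167e-09 + 1.64544e-08) = sqrt(1.86261e-08) = 0.000136477
|mean_r - mean_c| = 0.000203571
t = 0.000203571 / 0.000136477 = 1.49

1.49


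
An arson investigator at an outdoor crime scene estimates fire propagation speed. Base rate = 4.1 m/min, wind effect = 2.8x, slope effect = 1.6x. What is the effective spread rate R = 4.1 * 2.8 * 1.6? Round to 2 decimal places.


Fire spread rate calculation:
R = R0 * wind_factor * slope_factor
= 4.1 * 2.8 * 1.6
= 11.48 * 1.6
= 18.37 m/min

18.37


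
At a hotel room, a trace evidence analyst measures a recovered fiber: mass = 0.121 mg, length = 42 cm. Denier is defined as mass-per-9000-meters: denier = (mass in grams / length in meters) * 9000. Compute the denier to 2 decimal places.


Denier calculation:
Mass in grams = 0.121 mg / 1000 = 0.000121 g
Length in meters = 42 cm / 100 = 0.42 m
Linear density = mass / length = 0.000121 / 0.42 = 0.0002881 g/m
Denier = (g/m) * 9000 = 0.0002881 * 9000 = 2.59

2.59


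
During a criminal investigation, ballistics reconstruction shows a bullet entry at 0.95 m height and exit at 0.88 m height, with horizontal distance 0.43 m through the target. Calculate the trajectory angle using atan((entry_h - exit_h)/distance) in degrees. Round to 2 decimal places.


Bullet trajectory angle:
Height difference = 0.95 - 0.88 = 0.07 m
angle = atan(0.07 / 0.43)
angle = atan(0.162791)
angle = 9.25 degrees

9.25


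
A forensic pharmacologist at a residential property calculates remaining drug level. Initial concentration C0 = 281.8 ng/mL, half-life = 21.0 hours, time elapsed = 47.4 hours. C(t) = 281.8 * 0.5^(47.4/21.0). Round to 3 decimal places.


Drug concentration decay:
Number of half-lives = t / t_half = 47.4 / 21.0 = 2.257143
Decay factor = 0.5^2.257143 = 0.20918583
C(t) = 281.8 * 0.20918583 = 58.949 ng/mL

58.949


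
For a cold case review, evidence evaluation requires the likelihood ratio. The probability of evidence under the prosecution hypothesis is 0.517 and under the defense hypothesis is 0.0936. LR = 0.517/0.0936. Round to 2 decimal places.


Likelihood ratio calculation:
LR = P(E|Hp) / P(E|Hd)
LR = 0.517 / 0.0936
LR = 5.52

5.52


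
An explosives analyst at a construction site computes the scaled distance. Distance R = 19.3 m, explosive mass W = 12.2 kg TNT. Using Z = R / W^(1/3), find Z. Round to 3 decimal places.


Scaled distance calculation:
W^(1/3) = 12.2^(1/3) = 2.302078
Z = R / W^(1/3) = 19.3 / 2.302078
Z = 8.384 m/kg^(1/3)

8.384


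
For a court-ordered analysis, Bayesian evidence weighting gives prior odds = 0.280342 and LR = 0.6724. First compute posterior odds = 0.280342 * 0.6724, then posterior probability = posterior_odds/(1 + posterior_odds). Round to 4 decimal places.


Bayesian evidence evaluation:
Posterior odds = prior_odds * LR = 0.280342 * 0.6724 = 0.188502
Posterior probability = posterior_odds / (1 + posterior_odds)
= 0.188502 / (1 + 0.188502)
= 0.188502 / 1.188502
= 0.1586

0.1586


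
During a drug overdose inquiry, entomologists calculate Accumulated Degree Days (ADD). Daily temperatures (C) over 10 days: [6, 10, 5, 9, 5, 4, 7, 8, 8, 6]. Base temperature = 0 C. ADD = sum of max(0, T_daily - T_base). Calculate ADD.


Computing ADD day by day:
Day 1: max(0, 6 - 0) = 6
Day 2: max(0, 10 - 0) = 10
Day 3: max(0, 5 - 0) = 5
Day 4: max(0, 9 - 0) = 9
Day 5: max(0, 5 - 0) = 5
Day 6: max(0, 4 - 0) = 4
Day 7: max(0, 7 - 0) = 7
Day 8: max(0, 8 - 0) = 8
Day 9: max(0, 8 - 0) = 8
Day 10: max(0, 6 - 0) = 6
Total ADD = 68

68


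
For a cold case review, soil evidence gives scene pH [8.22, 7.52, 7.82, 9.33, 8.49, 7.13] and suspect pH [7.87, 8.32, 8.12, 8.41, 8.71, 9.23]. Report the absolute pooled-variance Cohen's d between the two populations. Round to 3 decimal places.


Pooled-variance Cohen's d for soil pH comparison:
Scene mean = 48.51 / 6 = 8.085
Suspect mean = 50.66 / 6 = 8.443333
Scene sample variance s_s^2 = 0.60675
Suspect sample variance s_c^2 = 0.227907
Pooled variance = ((n_s-1)*s_s^2 + (n_c-1)*s_c^2) / (n_s + n_c - 2) = 0.417328
Pooled SD = sqrt(0.417328) = 0.646009
Mean difference = -0.358333
|d| = |-0.358333| / 0.646009 = 0.555

0.555


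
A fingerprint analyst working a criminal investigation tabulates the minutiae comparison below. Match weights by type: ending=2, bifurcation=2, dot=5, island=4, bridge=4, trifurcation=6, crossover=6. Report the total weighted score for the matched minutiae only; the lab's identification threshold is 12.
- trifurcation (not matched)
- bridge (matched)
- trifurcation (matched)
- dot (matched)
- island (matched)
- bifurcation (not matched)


Weighted minutiae match score:
  trifurcation: not matched, +0
  bridge: matched, +4 (running total 4)
  trifurcation: matched, +6 (running total 10)
  dot: matched, +5 (running total 15)
  island: matched, +4 (running total 19)
  bifurcation: not matched, +0
Total score = 19
Threshold = 12; verdict = identification

19


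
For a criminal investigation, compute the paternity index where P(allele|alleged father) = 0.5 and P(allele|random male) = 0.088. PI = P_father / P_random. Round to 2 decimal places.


Paternity Index calculation:
PI = P(allele|father) / P(allele|random)
PI = 0.5 / 0.088
PI = 5.68

5.68


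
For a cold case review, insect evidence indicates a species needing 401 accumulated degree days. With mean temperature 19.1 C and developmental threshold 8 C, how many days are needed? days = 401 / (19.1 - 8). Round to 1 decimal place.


Insect development time:
Effective temperature = avg_temp - T_base = 19.1 - 8 = 11.1 C
Days = ADD / effective_temp = 401 / 11.1 = 36.1 days

36.1


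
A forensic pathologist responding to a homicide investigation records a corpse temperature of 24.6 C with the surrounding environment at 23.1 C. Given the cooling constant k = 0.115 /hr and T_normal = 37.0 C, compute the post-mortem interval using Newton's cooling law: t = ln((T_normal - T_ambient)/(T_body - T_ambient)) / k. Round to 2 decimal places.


Using Newton's law of cooling:
t = ln((T_normal - T_ambient) / (T_body - T_ambient)) / k
T_normal - T_ambient = 13.9
T_body - T_ambient = 1.5
Ratio = 9.266667
ln(ratio) = 2.226424
t = 2.226424 / 0.115 = 19.36 hours

19.36


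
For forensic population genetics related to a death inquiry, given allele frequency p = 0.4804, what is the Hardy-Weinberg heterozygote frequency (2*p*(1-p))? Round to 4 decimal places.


Hardy-Weinberg heterozygote frequency:
q = 1 - p = 1 - 0.4804 = 0.5196
2pq = 2 * 0.4804 * 0.5196 = 0.4992

0.4992


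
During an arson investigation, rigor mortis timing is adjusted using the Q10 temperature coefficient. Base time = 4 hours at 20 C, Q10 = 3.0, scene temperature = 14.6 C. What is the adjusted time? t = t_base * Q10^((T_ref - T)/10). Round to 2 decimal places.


Rigor mortis time adjustment:
Exponent = (T_ref - T_actual) / 10 = (20 - 14.6) / 10 = 0.54
Q10 factor = 3.0^0.54 = 1.80986
t_adjusted = 4 * 1.80986 = 7.24 hours

7.24


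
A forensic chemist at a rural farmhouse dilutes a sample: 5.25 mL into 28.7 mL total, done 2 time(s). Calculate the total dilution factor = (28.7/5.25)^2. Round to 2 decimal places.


Dilution factor calculation:
Single dilution = V_total / V_sample = 28.7 / 5.25 ≈ 5.466667
Number of dilutions = 2
Total DF = (28.7 / 5.25)^2 (full precision, rounded at the end) = 29.88

29.88


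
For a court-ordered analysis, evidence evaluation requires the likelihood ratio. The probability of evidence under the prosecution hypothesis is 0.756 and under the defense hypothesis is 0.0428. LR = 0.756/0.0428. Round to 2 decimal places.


Likelihood ratio calculation:
LR = P(E|Hp) / P(E|Hd)
LR = 0.756 / 0.0428
LR = 17.66

17.66


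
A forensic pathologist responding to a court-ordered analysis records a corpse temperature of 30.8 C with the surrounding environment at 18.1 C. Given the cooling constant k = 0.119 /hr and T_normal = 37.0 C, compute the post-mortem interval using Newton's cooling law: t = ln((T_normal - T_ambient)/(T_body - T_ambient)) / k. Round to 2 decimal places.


Using Newton's law of cooling:
t = ln((T_normal - T_ambient) / (T_body - T_ambient)) / k
T_normal - T_ambient = 18.9
T_body - T_ambient = 12.7
Ratio = 1.488189
ln(ratio) = 0.39756
t = 0.39756 / 0.119 = 3.34 hours

3.34


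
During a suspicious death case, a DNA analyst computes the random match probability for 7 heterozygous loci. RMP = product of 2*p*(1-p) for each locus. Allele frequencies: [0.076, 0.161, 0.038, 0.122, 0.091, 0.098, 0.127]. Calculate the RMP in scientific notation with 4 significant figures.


Computing RMP for 7 loci:
Locus 1: 2 * 0.076 * 0.924 = 0.140448
Locus 2: 2 * 0.161 * 0.839 = 0.270158
Locus 3: 2 * 0.038 * 0.962 = 0.073112
Locus 4: 2 * 0.122 * 0.878 = 0.214232
Locus 5: 2 * 0.091 * 0.909 = 0.165438
Locus 6: 2 * 0.098 * 0.902 = 0.176792
Locus 7: 2 * 0.127 * 0.873 = 0.221742
RMP = 3.854e-06

3.854e-06


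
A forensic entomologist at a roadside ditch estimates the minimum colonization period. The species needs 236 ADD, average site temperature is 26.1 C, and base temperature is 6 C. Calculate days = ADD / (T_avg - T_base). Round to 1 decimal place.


Insect development time:
Effective temperature = avg_temp - T_base = 26.1 - 6 = 20.1 C
Days = ADD / effective_temp = 236 / 20.1 = 11.7 days

11.7


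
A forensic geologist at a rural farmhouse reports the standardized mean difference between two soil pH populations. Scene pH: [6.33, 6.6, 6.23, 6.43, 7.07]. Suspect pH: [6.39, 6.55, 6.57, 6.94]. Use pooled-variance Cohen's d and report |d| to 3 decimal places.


Pooled-variance Cohen's d for soil pH comparison:
Scene mean = 32.66 / 5 = 6.532
Suspect mean = 26.45 / 4 = 6.6125
Scene sample variance s_s^2 = 0.10912
Suspect sample variance s_c^2 = 0.054158
Pooled variance = ((n_s-1)*s_s^2 + (n_c-1)*s_c^2) / (n_s + n_c - 2) = 0.085565
Pooled SD = sqrt(0.085565) = 0.292515
Mean difference = -0.0805
|d| = |-0.0805| / 0.292515 = 0.275

0.275


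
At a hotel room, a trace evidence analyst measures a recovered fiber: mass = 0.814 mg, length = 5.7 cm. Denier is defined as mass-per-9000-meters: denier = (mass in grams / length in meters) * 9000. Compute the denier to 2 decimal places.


Denier calculation:
Mass in grams = 0.814 mg / 1000 = 0.000814 g
Length in meters = 5.7 cm / 100 = 0.057 m
Linear density = mass / length = 0.000814 / 0.057 = 0.0142807 g/m
Denier = (g/m) * 9000 = 0.0142807 * 9000 = 128.53

128.53


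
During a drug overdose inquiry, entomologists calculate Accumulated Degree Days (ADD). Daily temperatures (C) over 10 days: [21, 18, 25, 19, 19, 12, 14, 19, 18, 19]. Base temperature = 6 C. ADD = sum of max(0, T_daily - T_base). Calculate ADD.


Computing ADD day by day:
Day 1: max(0, 21 - 6) = 15
Day 2: max(0, 18 - 6) = 12
Day 3: max(0, 25 - 6) = 19
Day 4: max(0, 19 - 6) = 13
Day 5: max(0, 19 - 6) = 13
Day 6: max(0, 12 - 6) = 6
Day 7: max(0, 14 - 6) = 8
Day 8: max(0, 19 - 6) = 13
Day 9: max(0, 18 - 6) = 12
Day 10: max(0, 19 - 6) = 13
Total ADD = 124

124


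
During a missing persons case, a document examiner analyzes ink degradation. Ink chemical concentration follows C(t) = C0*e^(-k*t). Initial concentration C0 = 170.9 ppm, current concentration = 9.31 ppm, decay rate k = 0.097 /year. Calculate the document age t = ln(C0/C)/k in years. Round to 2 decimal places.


Document age estimation:
C0/C = 170.9 / 9.31 = 18.356606
ln(C0/C) = 2.90999
t = 2.90999 / 0.097 = 30.00 years

30.00


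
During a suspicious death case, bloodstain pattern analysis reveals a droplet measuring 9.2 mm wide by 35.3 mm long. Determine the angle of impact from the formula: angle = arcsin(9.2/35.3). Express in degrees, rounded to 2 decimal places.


Blood spatter impact angle calculation:
width / length = 9.2 / 35.3 = 0.260623
angle = arcsin(0.260623)
angle = 15.11 degrees

15.11


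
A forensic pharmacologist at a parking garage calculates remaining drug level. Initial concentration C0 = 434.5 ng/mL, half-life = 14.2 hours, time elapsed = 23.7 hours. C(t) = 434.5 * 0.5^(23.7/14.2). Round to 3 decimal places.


Drug concentration decay:
Number of half-lives = t / t_half = 23.7 / 14.2 = 1.669014
Decay factor = 0.5^1.669014 = 0.31446819
C(t) = 434.5 * 0.31446819 = 136.636 ng/mL

136.636


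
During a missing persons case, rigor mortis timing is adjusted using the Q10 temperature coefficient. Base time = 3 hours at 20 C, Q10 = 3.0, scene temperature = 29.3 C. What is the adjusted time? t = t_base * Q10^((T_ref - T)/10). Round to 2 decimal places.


Rigor mortis time adjustment:
Exponent = (T_ref - T_actual) / 10 = (20 - 29.3) / 10 = -0.93
Q10 factor = 3.0^-0.93 = 0.35998
t_adjusted = 3 * 0.35998 = 1.08 hours

1.08


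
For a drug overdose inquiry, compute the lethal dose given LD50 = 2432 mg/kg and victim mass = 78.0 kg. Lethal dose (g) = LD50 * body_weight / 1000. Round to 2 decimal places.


Lethal dose calculation:
Lethal dose = LD50 * body_weight / 1000
= 2432 * 78.0 / 1000
= 189696 / 1000
= 189.70 g

189.70


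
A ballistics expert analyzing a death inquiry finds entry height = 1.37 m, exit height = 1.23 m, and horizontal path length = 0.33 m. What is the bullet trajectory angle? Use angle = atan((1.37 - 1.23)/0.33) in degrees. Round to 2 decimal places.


Bullet trajectory angle:
Height difference = 1.37 - 1.23 = 0.14 m
angle = atan(0.14 / 0.33)
angle = atan(0.424242)
angle = 22.99 degrees

22.99


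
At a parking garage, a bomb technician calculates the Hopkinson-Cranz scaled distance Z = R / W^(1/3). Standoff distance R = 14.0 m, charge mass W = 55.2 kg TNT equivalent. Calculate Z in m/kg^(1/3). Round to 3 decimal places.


Scaled distance calculation:
W^(1/3) = 55.2^(1/3) = 3.807557
Z = R / W^(1/3) = 14.0 / 3.807557
Z = 3.677 m/kg^(1/3)

3.677


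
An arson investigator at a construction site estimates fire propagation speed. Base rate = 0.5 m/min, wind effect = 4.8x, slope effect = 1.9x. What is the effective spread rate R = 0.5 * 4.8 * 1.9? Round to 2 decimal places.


Fire spread rate calculation:
R = R0 * wind_factor * slope_factor
= 0.5 * 4.8 * 1.9
= 2.4 * 1.9
= 4.56 m/min

4.56


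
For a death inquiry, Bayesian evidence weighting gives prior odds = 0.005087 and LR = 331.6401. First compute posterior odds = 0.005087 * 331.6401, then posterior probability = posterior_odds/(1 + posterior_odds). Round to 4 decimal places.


Bayesian evidence evaluation:
Posterior odds = prior_odds * LR = 0.005087 * 331.6401 = 1.687053
Posterior probability = posterior_odds / (1 + posterior_odds)
= 1.687053 / (1 + 1.687053)
= 1.687053 / 2.687053
= 0.6278

0.6278


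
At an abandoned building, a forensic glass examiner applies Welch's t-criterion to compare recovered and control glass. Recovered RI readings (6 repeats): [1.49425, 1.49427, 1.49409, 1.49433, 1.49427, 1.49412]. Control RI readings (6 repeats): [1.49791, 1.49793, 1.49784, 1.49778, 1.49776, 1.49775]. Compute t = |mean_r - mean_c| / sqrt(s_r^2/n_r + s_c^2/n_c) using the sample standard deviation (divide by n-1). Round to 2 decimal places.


Welch's t-criterion for glass RI comparison:
Recovered mean = sum / n_r = 8.96533 / 6 = 1.4942217
Control mean = sum / n_c = 8.98697 / 6 = 1.4978283
Recovered sample variance s_r^2 = 8.97667e-09
Control sample variance s_c^2 = 6.05667e-09
Welch SE (unpooled) = sqrt(s_r^2/n_r + s_c^2/n_c) = sqrt(1.49611e-09 + 1.00944e-09) = sqrt(2.50555e-09) = 5.00555e-05
|mean_r - mean_c| = 0.00360667
t = 0.00360667 / 5.00555e-05 = 72.05

72.05


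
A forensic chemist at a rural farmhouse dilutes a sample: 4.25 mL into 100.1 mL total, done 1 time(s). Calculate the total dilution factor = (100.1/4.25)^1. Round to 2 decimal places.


Dilution factor calculation:
Single dilution = V_total / V_sample = 100.1 / 4.25 ≈ 23.552941
Number of dilutions = 1
Total DF = (100.1 / 4.25)^1 (full precision, rounded at the end) = 23.55

23.55


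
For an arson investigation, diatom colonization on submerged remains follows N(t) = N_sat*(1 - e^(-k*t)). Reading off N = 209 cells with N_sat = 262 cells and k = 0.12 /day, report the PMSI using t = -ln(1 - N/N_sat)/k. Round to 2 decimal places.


PMSI from diatom colonization curve:
N / N_sat = 209 / 262 = 0.79771
1 - N/N_sat = 0.20229
ln(1 - N/N_sat) = -1.598053
t = -ln(1 - N/N_sat) / k = -(-1.598053) / 0.12 = 13.32 days

13.32


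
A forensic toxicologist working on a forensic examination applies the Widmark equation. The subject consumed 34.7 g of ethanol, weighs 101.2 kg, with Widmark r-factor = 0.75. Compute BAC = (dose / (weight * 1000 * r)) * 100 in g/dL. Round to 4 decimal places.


Applying the Widmark formula:
BAC = (dose_g / (body_wt * 1000 * r)) * 100
Denominator = 101.2 * 1000 * 0.75 = 75900
BAC = (34.7 / 75900) * 100
BAC = 0.0457 g/dL

0.0457


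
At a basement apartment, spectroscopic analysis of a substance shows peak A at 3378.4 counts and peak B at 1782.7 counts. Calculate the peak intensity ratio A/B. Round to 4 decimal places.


Spectral peak ratio:
Peak A = 3378.4 counts
Peak B = 1782.7 counts
Ratio = 3378.4 / 1782.7 = 1.8951

1.8951


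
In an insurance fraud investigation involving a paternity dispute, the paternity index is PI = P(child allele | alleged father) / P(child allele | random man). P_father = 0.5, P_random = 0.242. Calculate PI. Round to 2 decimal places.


Paternity Index calculation:
PI = P(allele|father) / P(allele|random)
PI = 0.5 / 0.242
PI = 2.07

2.07


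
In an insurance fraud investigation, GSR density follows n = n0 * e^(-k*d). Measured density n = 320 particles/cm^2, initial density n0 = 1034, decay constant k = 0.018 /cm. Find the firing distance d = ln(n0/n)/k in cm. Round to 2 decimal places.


GSR distance calculation:
n0/n = 1034 / 320 = 3.23125
ln(n0/n) = 1.172869
d = 1.172869 / 0.018 = 65.16 cm

65.16


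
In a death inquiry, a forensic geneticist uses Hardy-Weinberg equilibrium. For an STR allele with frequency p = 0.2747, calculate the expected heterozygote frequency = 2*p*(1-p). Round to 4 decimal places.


Hardy-Weinberg heterozygote frequency:
q = 1 - p = 1 - 0.2747 = 0.7253
2pq = 2 * 0.2747 * 0.7253 = 0.3985

0.3985


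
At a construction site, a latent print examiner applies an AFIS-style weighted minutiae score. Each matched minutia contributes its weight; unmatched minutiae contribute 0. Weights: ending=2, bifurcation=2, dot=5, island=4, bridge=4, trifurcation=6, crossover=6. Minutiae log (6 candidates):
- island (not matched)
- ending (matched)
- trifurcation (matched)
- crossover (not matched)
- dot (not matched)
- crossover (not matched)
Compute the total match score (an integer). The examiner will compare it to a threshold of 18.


Weighted minutiae match score:
  island: not matched, +0
  ending: matched, +2 (running total 2)
  trifurcation: matched, +6 (running total 8)
  crossover: not matched, +0
  dot: not matched, +0
  crossover: not matched, +0
Total score = 8
Threshold = 18; verdict = inconclusive

8


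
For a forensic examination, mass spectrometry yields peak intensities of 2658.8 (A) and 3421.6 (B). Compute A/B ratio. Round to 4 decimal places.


Spectral peak ratio:
Peak A = 2658.8 counts
Peak B = 3421.6 counts
Ratio = 2658.8 / 3421.6 = 0.7771

0.7771


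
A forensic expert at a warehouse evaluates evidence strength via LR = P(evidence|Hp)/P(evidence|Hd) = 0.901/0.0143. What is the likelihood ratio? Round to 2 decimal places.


Likelihood ratio calculation:
LR = P(E|Hp) / P(E|Hd)
LR = 0.901 / 0.0143
LR = 63.01

63.01


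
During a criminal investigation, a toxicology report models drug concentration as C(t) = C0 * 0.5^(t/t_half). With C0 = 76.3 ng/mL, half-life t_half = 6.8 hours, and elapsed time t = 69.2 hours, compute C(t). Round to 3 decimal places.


Drug concentration decay:
Number of half-lives = t / t_half = 69.2 / 6.8 = 10.176471
Decay factor = 0.5^10.176471 = 0.00086413
C(t) = 76.3 * 0.00086413 = 0.066 ng/mL

0.066


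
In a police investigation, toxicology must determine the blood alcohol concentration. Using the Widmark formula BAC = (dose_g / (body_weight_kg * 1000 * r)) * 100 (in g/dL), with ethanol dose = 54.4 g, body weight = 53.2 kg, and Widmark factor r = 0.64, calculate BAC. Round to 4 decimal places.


Applying the Widmark formula:
BAC = (dose_g / (body_wt * 1000 * r)) * 100
Denominator = 53.2 * 1000 * 0.64 = 34048
BAC = (54.4 / 34048) * 100
BAC = 0.1598 g/dL

0.1598


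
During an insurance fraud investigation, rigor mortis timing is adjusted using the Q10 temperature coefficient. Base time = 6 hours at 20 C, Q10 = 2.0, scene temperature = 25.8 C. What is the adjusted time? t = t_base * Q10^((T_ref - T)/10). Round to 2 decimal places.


Rigor mortis time adjustment:
Exponent = (T_ref - T_actual) / 10 = (20 - 25.8) / 10 = -0.58
Q10 factor = 2.0^-0.58 = 0.66896
t_adjusted = 6 * 0.66896 = 4.01 hours

4.01


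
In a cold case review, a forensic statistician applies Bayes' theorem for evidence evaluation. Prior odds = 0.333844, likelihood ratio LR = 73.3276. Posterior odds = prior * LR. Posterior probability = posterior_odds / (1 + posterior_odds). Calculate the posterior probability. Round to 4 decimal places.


Bayesian evidence evaluation:
Posterior odds = prior_odds * LR = 0.333844 * 73.3276 = 24.47998
Posterior probability = posterior_odds / (1 + posterior_odds)
= 24.47998 / (1 + 24.47998)
= 24.47998 / 25.47998
= 0.9608

0.9608


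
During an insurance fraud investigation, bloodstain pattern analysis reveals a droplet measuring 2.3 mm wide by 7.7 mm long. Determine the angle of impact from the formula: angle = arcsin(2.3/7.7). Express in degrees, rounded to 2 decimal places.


Blood spatter impact angle calculation:
width / length = 2.3 / 7.7 = 0.298701
angle = arcsin(0.298701)
angle = 17.38 degrees

17.38


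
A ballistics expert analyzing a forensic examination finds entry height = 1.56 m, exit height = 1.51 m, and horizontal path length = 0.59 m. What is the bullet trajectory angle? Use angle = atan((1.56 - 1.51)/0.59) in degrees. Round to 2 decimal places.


Bullet trajectory angle:
Height difference = 1.56 - 1.51 = 0.05 m
angle = atan(0.05 / 0.59)
angle = atan(0.084746)
angle = 4.84 degrees

4.84


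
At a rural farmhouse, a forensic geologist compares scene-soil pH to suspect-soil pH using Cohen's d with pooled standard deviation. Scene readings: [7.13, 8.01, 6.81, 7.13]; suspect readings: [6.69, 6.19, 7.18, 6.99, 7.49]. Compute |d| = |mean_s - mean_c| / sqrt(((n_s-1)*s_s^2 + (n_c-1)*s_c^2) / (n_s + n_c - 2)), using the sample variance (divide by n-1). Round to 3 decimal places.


Pooled-variance Cohen's d for soil pH comparison:
Scene mean = 29.08 / 4 = 7.27
Suspect mean = 34.54 / 5 = 6.908
Scene sample variance s_s^2 = 0.266133
Suspect sample variance s_c^2 = 0.24562
Pooled variance = ((n_s-1)*s_s^2 + (n_c-1)*s_c^2) / (n_s + n_c - 2) = 0.254411
Pooled SD = sqrt(0.254411) = 0.504392
Mean difference = 0.362
|d| = |0.362| / 0.504392 = 0.718

0.718


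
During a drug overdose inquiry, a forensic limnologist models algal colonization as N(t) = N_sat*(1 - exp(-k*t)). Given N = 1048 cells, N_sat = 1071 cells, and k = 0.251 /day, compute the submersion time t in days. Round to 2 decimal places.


PMSI from diatom colonization curve:
N / N_sat = 1048 / 1071 = 0.978525
1 - N/N_sat = 0.021475
ln(1 - N/N_sat) = -3.840866
t = -ln(1 - N/N_sat) / k = -(-3.840866) / 0.251 = 15.30 days

15.30


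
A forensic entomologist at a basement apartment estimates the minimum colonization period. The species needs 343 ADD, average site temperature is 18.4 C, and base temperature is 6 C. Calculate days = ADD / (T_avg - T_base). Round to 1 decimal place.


Insect development time:
Effective temperature = avg_temp - T_base = 18.4 - 6 = 12.4 C
Days = ADD / effective_temp = 343 / 12.4 = 27.7 days

27.7


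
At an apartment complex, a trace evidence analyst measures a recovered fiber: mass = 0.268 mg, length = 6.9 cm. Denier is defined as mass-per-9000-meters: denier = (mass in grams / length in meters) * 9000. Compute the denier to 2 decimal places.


Denier calculation:
Mass in grams = 0.268 mg / 1000 = 0.000268 g
Length in meters = 6.9 cm / 100 = 0.069 m
Linear density = mass / length = 0.000268 / 0.069 = 0.00388406 g/m
Denier = (g/m) * 9000 = 0.00388406 * 9000 = 34.96

34.96


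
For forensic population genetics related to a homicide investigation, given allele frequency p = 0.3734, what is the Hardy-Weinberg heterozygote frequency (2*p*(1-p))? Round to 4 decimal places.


Hardy-Weinberg heterozygote frequency:
q = 1 - p = 1 - 0.3734 = 0.6266
2pq = 2 * 0.3734 * 0.6266 = 0.4679

0.4679


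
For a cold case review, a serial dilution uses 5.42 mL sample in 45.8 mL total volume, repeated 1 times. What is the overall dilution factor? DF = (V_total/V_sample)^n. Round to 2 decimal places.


Dilution factor calculation:
Single dilution = V_total / V_sample = 45.8 / 5.42 ≈ 8.450185
Number of dilutions = 1
Total DF = (45.8 / 5.42)^1 (full precision, rounded at the end) = 8.45

8.45


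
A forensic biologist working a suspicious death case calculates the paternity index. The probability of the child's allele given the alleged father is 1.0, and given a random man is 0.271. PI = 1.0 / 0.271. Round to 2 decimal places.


Paternity Index calculation:
PI = P(allele|father) / P(allele|random)
PI = 1.0 / 0.271
PI = 3.69

3.69


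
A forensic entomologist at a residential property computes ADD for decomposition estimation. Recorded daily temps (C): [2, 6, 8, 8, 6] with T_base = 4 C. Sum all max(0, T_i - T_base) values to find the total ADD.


Computing ADD day by day:
Day 1: max(0, 2 - 4) = 0
Day 2: max(0, 6 - 4) = 2
Day 3: max(0, 8 - 4) = 4
Day 4: max(0, 8 - 4) = 4
Day 5: max(0, 6 - 4) = 2
Total ADD = 12

12


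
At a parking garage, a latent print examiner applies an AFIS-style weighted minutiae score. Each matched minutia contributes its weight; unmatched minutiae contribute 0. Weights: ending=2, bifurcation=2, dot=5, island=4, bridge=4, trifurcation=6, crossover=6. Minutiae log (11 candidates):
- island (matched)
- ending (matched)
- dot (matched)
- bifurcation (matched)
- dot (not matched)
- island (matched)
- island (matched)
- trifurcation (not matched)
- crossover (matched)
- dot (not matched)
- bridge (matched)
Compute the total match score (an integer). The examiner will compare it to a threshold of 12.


Weighted minutiae match score:
  island: matched, +4 (running total 4)
  ending: matched, +2 (running total 6)
  dot: matched, +5 (running total 11)
  bifurcation: matched, +2 (running total 13)
  dot: not matched, +0
  island: matched, +4 (running total 17)
  island: matched, +4 (running total 21)
  trifurcation: not matched, +0
  crossover: matched, +6 (running total 27)
  dot: not matched, +0
  bridge: matched, +4 (running total 31)
Total score = 31
Threshold = 12; verdict = identification

31


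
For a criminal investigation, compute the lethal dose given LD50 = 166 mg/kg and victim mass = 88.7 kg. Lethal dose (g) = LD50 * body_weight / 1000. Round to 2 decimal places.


Lethal dose calculation:
Lethal dose = LD50 * body_weight / 1000
= 166 * 88.7 / 1000
= 14724.2 / 1000
= 14.72 g

14.72


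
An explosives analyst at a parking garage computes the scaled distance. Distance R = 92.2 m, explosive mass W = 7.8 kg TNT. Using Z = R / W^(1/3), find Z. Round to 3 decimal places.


Scaled distance calculation:
W^(1/3) = 7.8^(1/3) = 1.983192
Z = R / W^(1/3) = 92.2 / 1.983192
Z = 46.491 m/kg^(1/3)

46.491


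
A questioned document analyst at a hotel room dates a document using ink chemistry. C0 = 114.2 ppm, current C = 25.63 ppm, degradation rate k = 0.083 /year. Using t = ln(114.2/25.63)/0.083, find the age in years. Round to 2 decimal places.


Document age estimation:
C0/C = 114.2 / 25.63 = 4.455716
ln(C0/C) = 1.494188
t = 1.494188 / 0.083 = 18.00 years

18.00


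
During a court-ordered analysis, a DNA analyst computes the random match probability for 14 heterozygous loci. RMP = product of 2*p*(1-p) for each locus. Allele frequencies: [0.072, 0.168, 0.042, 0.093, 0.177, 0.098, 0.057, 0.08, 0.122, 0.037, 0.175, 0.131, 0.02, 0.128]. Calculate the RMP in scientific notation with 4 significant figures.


Computing RMP for 14 loci:
Locus 1: 2 * 0.072 * 0.928 = 0.133632
Locus 2: 2 * 0.168 * 0.832 = 0.279552
Locus 3: 2 * 0.042 * 0.958 = 0.080472
Locus 4: 2 * 0.093 * 0.907 = 0.168702
Locus 5: 2 * 0.177 * 0.823 = 0.291342
Locus 6: 2 * 0.098 * 0.902 = 0.176792
Locus 7: 2 * 0.057 * 0.943 = 0.107502
Locus 8: 2 * 0.08 * 0.92 = 0.1472
Locus 9: 2 * 0.122 * 0.878 = 0.214232
Locus 10: 2 * 0.037 * 0.963 = 0.071262
Locus 11: 2 * 0.175 * 0.825 = 0.28875
Locus 12: 2 * 0.131 * 0.869 = 0.227678
Locus 13: 2 * 0.02 * 0.98 = 0.0392
Locus 14: 2 * 0.128 * 0.872 = 0.223232
RMP = 3.630e-12

3.630e-12


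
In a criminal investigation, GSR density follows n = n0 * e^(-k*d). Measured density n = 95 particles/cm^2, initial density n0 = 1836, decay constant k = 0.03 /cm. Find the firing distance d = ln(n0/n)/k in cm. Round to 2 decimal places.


GSR distance calculation:
n0/n = 1836 / 95 = 19.326316
ln(n0/n) = 2.961468
d = 2.961468 / 0.03 = 98.72 cm

98.72


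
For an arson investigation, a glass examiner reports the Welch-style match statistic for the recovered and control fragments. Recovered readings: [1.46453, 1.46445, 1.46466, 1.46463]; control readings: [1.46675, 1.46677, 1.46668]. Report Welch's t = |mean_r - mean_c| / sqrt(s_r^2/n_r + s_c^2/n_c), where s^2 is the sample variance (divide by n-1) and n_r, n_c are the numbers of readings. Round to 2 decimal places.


Welch's t-criterion for glass RI comparison:
Recovered mean = sum / n_r = 5.85827 / 4 = 1.4645675
Control mean = sum / n_c = 4.4002 / 3 = 1.4667333
Recovered sample variance s_r^2 = 9.225e-09
Control sample variance s_c^2 = 2.23333e-09
Welch SE (unpooled) = sqrt(s_r^2/n_r + s_c^2/n_c) = sqrt(2.30625e-09 + 7.44444e-10) = sqrt(3.05069e-09) = 5.52331e-05
|mean_r - mean_c| = 0.00216583
t = 0.00216583 / 5.52331e-05 = 39.21

39.21


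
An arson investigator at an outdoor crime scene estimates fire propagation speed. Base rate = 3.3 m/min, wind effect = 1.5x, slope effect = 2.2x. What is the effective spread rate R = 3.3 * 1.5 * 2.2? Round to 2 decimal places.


Fire spread rate calculation:
R = R0 * wind_factor * slope_factor
= 3.3 * 1.5 * 2.2
= 4.95 * 2.2
= 10.89 m/min

10.89


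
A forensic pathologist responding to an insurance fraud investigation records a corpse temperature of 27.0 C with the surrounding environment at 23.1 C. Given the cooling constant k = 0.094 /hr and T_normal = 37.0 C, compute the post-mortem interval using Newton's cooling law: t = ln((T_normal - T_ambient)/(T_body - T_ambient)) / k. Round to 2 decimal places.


Using Newton's law of cooling:
t = ln((T_normal - T_ambient) / (T_body - T_ambient)) / k
T_normal - T_ambient = 13.9
T_body - T_ambient = 3.9
Ratio = 3.564103
ln(ratio) = 1.270912
t = 1.270912 / 0.094 = 13.52 hours

13.52


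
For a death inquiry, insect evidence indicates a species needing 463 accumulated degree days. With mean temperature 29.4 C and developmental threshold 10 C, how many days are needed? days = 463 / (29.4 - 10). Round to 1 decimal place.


Insect development time:
Effective temperature = avg_temp - T_base = 29.4 - 10 = 19.4 C
Days = ADD / effective_temp = 463 / 19.4 = 23.9 days

23.9


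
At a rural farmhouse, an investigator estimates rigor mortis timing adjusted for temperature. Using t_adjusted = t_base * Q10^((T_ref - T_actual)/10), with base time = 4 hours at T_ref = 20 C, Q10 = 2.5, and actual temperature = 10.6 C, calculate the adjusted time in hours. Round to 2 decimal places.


Rigor mortis time adjustment:
Exponent = (T_ref - T_actual) / 10 = (20 - 10.6) / 10 = 0.94
Q10 factor = 2.5^0.94 = 2.36627
t_adjusted = 4 * 2.36627 = 9.47 hours

9.47


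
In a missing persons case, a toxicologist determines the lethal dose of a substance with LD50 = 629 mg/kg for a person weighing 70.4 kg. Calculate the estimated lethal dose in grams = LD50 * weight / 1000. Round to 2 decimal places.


Lethal dose calculation:
Lethal dose = LD50 * body_weight / 1000
= 629 * 70.4 / 1000
= 44281.6 / 1000
= 44.28 g

44.28


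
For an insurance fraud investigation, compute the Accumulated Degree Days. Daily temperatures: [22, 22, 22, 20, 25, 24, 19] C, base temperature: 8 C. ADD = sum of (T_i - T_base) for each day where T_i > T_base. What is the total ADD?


Computing ADD day by day:
Day 1: max(0, 22 - 8) = 14
Day 2: max(0, 22 - 8) = 14
Day 3: max(0, 22 - 8) = 14
Day 4: max(0, 20 - 8) = 12
Day 5: max(0, 25 - 8) = 17
Day 6: max(0, 24 - 8) = 16
Day 7: max(0, 19 - 8) = 11
Total ADD = 98

98


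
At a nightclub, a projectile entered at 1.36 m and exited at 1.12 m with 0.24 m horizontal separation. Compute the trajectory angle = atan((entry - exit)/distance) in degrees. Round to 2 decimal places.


Bullet trajectory angle:
Height difference = 1.36 - 1.12 = 0.24 m
angle = atan(0.24 / 0.24)
angle = atan(1)
angle = 45.00 degrees

45.00


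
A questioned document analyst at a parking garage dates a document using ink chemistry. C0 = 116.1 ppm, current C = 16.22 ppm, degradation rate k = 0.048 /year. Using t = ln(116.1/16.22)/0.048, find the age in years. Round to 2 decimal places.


Document age estimation:
C0/C = 116.1 / 16.22 = 7.15783
ln(C0/C) = 1.968207
t = 1.968207 / 0.048 = 41.00 years

41.00


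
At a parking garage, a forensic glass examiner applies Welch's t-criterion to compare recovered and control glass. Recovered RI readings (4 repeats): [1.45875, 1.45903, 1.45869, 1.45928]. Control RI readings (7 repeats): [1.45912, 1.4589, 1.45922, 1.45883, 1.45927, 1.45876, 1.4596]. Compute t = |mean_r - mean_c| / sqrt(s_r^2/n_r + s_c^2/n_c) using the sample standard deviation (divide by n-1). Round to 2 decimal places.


Welch's t-criterion for glass RI comparison:
Recovered mean = sum / n_r = 5.83575 / 4 = 1.4589375
Control mean = sum / n_c = 10.2137 / 7 = 1.4591
Recovered sample variance s_r^2 = 7.40917e-08
Control sample variance s_c^2 = 8.70333e-08
Welch SE (unpooled) = sqrt(s_r^2/n_r + s_c^2/n_c) = sqrt(1.85229e-08 + 1.24333e-08) = sqrt(3.09562e-08) = 0.000175944
|mean_r - mean_c| = 0.0001625
t = 0.0001625 / 0.000175944 = 0.92

0.92


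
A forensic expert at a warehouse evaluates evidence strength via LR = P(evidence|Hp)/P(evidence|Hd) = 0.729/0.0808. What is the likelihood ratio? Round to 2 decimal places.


Likelihood ratio calculation:
LR = P(E|Hp) / P(E|Hd)
LR = 0.729 / 0.0808
LR = 9.02

9.02


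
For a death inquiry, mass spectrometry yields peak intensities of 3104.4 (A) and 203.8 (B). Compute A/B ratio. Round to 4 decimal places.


Spectral peak ratio:
Peak A = 3104.4 counts
Peak B = 203.8 counts
Ratio = 3104.4 / 203.8 = 15.2326

15.2326


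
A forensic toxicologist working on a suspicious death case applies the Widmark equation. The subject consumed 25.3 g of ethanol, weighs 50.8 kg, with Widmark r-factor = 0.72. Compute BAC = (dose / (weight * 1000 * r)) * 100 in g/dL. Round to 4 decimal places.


Applying the Widmark formula:
BAC = (dose_g / (body_wt * 1000 * r)) * 100
Denominator = 50.8 * 1000 * 0.72 = 36576
BAC = (25.3 / 36576) * 100
BAC = 0.0692 g/dL

0.0692


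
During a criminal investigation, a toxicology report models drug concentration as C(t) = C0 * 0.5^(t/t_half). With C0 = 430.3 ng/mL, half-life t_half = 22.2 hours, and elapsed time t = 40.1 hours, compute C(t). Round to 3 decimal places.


Drug concentration decay:
Number of half-lives = t / t_half = 40.1 / 22.2 = 1.806306
Decay factor = 0.5^1.806306 = 0.28592209
C(t) = 430.3 * 0.28592209 = 123.032 ng/mL

123.032


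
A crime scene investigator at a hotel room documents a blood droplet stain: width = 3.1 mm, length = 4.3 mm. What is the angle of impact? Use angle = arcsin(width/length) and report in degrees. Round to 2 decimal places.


Blood spatter impact angle calculation:
width / length = 3.1 / 4.3 = 0.72093
angle = arcsin(0.72093)
angle = 46.13 degrees

46.13


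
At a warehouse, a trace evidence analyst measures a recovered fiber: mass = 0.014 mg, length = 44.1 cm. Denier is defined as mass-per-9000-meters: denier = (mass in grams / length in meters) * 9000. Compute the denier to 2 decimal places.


Denier calculation:
Mass in grams = 0.014 mg / 1000 = 0.000014 g
Length in meters = 44.1 cm / 100 = 0.441 m
Linear density = mass / length = 0.000014 / 0.441 = 0.00003175 g/m
Denier = (g/m) * 9000 = 0.00003175 * 9000 = 0.29

0.29
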